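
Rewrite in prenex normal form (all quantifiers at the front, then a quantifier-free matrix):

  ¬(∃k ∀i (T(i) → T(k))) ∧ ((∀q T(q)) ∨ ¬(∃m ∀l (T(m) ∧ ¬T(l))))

∀k ∃i ∀q ∀m ∃l (T(i) ∧ ¬T(k) ∧ (T(q) ∨ ¬T(m) ∨ T(l)))

Rewrite implications/biconditionals: A → B as ¬A ∨ B.
  ¬(∃k ∀i (¬T(i) ∨ T(k))) ∧ ((∀q T(q)) ∨ ¬(∃m ∀l (T(m) ∧ ¬T(l))))
Drive negations inward (¬∀x A ≡ ∃x ¬A, ¬∃x A ≡ ∀x ¬A, De Morgan for ∧/∨):
  (∀k ∃i (T(i) ∧ ¬T(k))) ∧ ((∀q T(q)) ∨ (∀m ∃l (¬T(m) ∨ T(l))))
Pull the quantifiers to the front (each side's bound variable is not free in the other side):
  ∀k ∃i ∀q ∀m ∃l (T(i) ∧ ¬T(k) ∧ (T(q) ∨ ¬T(m) ∨ T(l)))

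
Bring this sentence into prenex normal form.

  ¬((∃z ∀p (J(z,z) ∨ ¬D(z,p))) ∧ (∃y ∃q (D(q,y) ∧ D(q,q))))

∀z ∃p ∀y ∀q (¬J(z,z) ∧ D(z,p) ∨ ¬D(q,y) ∨ ¬D(q,q))

Drive negations inward (¬∀x A ≡ ∃x ¬A, ¬∃x A ≡ ∀x ¬A, De Morgan for ∧/∨):
  (∀z ∃p (¬J(z,z) ∧ D(z,p))) ∨ (∀y ∀q (¬D(q,y) ∨ ¬D(q,q)))
All bound variables are already distinct, so no renaming is needed.
Pull the quantifiers to the front (each side's bound variable is not free in the other side):
  ∀z ∃p ∀y ∀q (¬J(z,z) ∧ D(z,p) ∨ ¬D(q,y) ∨ ¬D(q,q))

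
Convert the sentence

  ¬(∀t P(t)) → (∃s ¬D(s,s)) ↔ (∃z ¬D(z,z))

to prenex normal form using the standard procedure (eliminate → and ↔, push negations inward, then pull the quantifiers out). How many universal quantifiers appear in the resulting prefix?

3

Eliminate → and ↔ using ¬ and ∨; A ↔ B as (¬A ∨ B) ∧ (¬B ∨ A).
  (¬(¬¬(∀t P(t)) ∨ (∃s ¬D(s,s))) ∨ (∃z ¬D(z,z))) ∧ (¬(∃z ¬D(z,z)) ∨ ¬¬(∀t P(t)) ∨ (∃s ¬D(s,s)))
Drive negations inward (¬∀x A ≡ ∃x ¬A, ¬∃x A ≡ ∀x ¬A, De Morgan for ∧/∨):
  ((∃t ¬P(t)) ∧ (∀s D(s,s)) ∨ (∃z ¬D(z,z))) ∧ ((∀z D(z,z)) ∨ (∀t P(t)) ∨ (∃s ¬D(s,s)))
Give each quantifier a distinct variable: z↦w1, t↦r, s↦a.
  ((∃t ¬P(t)) ∧ (∀s D(s,s)) ∨ (∃z ¬D(z,z))) ∧ ((∀w1 D(w1,w1)) ∨ (∀r P(r)) ∨ (∃a ¬D(a,a)))
Extract every quantifier outward, since the variables are now distinct and don't occur free across branches:
  ∃t ∀s ∃z ∀w1 ∀r ∃a ((¬P(t) ∧ D(s,s) ∨ ¬D(z,z)) ∧ (D(w1,w1) ∨ P(r) ∨ ¬D(a,a)))
The prefix is ∃t ∀s ∃z ∀w1 ∀r ∃a: 3 universal, 3 existential.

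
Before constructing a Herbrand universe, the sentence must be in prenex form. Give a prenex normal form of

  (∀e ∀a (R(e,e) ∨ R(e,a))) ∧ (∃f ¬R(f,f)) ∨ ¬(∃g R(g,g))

Drive negations inward (¬∀x A ≡ ∃x ¬A, ¬∃x A ≡ ∀x ¬A, De Morgan for ∧/∨):
  (∀e ∀a (R(e,e) ∨ R(e,a))) ∧ (∃f ¬R(f,f)) ∨ (∀g ¬R(g,g))
All bound variables are already distinct, so no renaming is needed.
Pull the quantifiers to the front (each side's bound variable is not free in the other side):
  ∀e ∀a ∃f ∀g ((R(e,e) ∨ R(e,a)) ∧ ¬R(f,f) ∨ ¬R(g,g))

∀e ∀a ∃f ∀g ((R(e,e) ∨ R(e,a)) ∧ ¬R(f,f) ∨ ¬R(g,g))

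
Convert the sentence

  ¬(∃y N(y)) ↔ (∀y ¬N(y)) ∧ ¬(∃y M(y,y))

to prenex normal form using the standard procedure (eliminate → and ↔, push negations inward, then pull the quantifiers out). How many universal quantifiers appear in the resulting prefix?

3

Eliminate → and ↔ using ¬ and ∨; A ↔ B as (¬A ∨ B) ∧ (¬B ∨ A).
  (¬¬(∃y N(y)) ∨ (∀y ¬N(y)) ∧ ¬(∃y M(y,y))) ∧ (¬((∀y ¬N(y)) ∧ ¬(∃y M(y,y))) ∨ ¬(∃y N(y)))
Move each ¬ inward, flipping quantifiers it crosses:
  ((∃y N(y)) ∨ (∀y ¬N(y)) ∧ (∀y ¬M(y,y))) ∧ ((∃y N(y)) ∨ (∃y M(y,y)) ∨ (∀y ¬N(y)))
Give each quantifier a distinct variable: y↦x1, y↦z1, y↦v, y↦z, y↦y1.
  ((∃y N(y)) ∨ (∀x1 ¬N(x1)) ∧ (∀z1 ¬M(z1,z1))) ∧ ((∃v N(v)) ∨ (∃z M(z,z)) ∨ (∀y1 ¬N(y1)))
Extract every quantifier outward, since the variables are now distinct and don't occur free across branches:
  ∃y ∀x1 ∀z1 ∃v ∃z ∀y1 ((N(y) ∨ ¬N(x1) ∧ ¬M(z1,z1)) ∧ (N(v) ∨ M(z,z) ∨ ¬N(y1)))
The prefix is ∃y ∀x1 ∀z1 ∃v ∃z ∀y1: 3 universal, 3 existential.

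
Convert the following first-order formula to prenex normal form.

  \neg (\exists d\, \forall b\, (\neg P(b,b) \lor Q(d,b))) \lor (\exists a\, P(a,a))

Move each ¬ inward, flipping quantifiers it crosses:
  (\forall d\, \exists b\, (P(b,b) \land \neg Q(d,b))) \lor (\exists a\, P(a,a))
All bound variables are already distinct, so no renaming is needed.
Extract every quantifier outward, since the variables are now distinct and don't occur free across branches:
  \forall d\, \exists b\, \exists a\, (P(b,b) \land \neg Q(d,b) \lor P(a,a))

\forall d\, \exists b\, \exists a\, (P(b,b) \land \neg Q(d,b) \lor P(a,a))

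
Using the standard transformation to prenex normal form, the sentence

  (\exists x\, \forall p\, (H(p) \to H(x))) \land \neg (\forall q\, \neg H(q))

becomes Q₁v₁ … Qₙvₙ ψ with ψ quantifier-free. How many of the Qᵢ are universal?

1

Eliminate → and ↔ using ¬ and ∨.
  (\exists x\, \forall p\, (\neg H(p) \lor H(x))) \land \neg (\forall q\, \neg H(q))
Push ¬ through the quantifiers and connectives to reach negation normal form:
  (\exists x\, \forall p\, (\neg H(p) \lor H(x))) \land (\exists q\, H(q))
All bound variables are already distinct, so no renaming is needed.
Extract every quantifier outward, since the variables are now distinct and don't occur free across branches:
  \exists x\, \forall p\, \exists q\, ((\neg H(p) \lor H(x)) \land H(q))
The prefix is \exists x \forall p \exists q: 1 universal, 2 existential.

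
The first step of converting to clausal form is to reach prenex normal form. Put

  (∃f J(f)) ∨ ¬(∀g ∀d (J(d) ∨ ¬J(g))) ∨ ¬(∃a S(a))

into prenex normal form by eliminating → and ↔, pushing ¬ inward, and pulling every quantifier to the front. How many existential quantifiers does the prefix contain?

3

Move each ¬ inward, flipping quantifiers it crosses:
  (∃f J(f)) ∨ (∃g ∃d (¬J(d) ∧ J(g))) ∨ (∀a ¬S(a))
All bound variables are already distinct, so no renaming is needed.
Pull the quantifiers to the front (each side's bound variable is not free in the other side):
  ∃f ∃g ∃d ∀a (J(f) ∨ ¬J(d) ∧ J(g) ∨ ¬S(a))
The prefix is ∃f ∃g ∃d ∀a: 1 universal, 3 existential.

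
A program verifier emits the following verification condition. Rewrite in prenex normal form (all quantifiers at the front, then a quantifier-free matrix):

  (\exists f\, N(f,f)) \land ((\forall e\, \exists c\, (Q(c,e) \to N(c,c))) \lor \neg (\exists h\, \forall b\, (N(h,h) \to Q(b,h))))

Eliminate → and ↔ using ¬ and ∨.
  (\exists f\, N(f,f)) \land ((\forall e\, \exists c\, (\neg Q(c,e) \lor N(c,c))) \lor \neg (\exists h\, \forall b\, (\neg N(h,h) \lor Q(b,h))))
Move each ¬ inward, flipping quantifiers it crosses:
  (\exists f\, N(f,f)) \land ((\forall e\, \exists c\, (\neg Q(c,e) \lor N(c,c))) \lor (\forall h\, \exists b\, (N(h,h) \land \neg Q(b,h))))
All bound variables are already distinct, so no renaming is needed.
Finally move all quantifiers to the prefix:
  \exists f\, \forall e\, \exists c\, \forall h\, \exists b\, (N(f,f) \land (\neg Q(c,e) \lor N(c,c) \lor N(h,h) \land \neg Q(b,h)))

\exists f\, \forall e\, \exists c\, \forall h\, \exists b\, (N(f,f) \land (\neg Q(c,e) \lor N(c,c) \lor N(h,h) \land \neg Q(b,h)))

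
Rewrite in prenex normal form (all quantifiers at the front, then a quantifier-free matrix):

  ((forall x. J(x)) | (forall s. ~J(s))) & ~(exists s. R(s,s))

Push ¬ through the quantifiers and connectives to reach negation normal form:
  ((forall x. J(x)) | (forall s. ~J(s))) & (forall s. ~R(s,s))
Rename bound variables to avoid capture: s↦u1.
  ((forall x. J(x)) | (forall s. ~J(s))) & (forall u1. ~R(u1,u1))
Pull the quantifiers to the front (each side's bound variable is not free in the other side):
  forall x. forall s. forall u1. ((J(x) | ~J(s)) & ~R(u1,u1))

forall x. forall s. forall u1. ((J(x) | ~J(s)) & ~R(u1,u1))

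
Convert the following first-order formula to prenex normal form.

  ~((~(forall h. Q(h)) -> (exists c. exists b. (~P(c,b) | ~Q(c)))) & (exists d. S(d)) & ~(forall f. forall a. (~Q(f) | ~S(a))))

Eliminate → and ↔ using ¬ and ∨.
  ~((~~(forall h. Q(h)) | (exists c. exists b. (~P(c,b) | ~Q(c)))) & (exists d. S(d)) & ~(forall f. forall a. (~Q(f) | ~S(a))))
Drive negations inward (¬∀x A ≡ ∃x ¬A, ¬∃x A ≡ ∀x ¬A, De Morgan for ∧/∨):
  (exists h. ~Q(h)) & (forall c. forall b. (P(c,b) & Q(c))) | (forall d. ~S(d)) | (forall f. forall a. (~Q(f) | ~S(a)))
Pull the quantifiers to the front (each side's bound variable is not free in the other side):
  exists h. forall c. forall b. forall d. forall f. forall a. (~Q(h) & P(c,b) & Q(c) | ~S(d) | ~Q(f) | ~S(a))

exists h. forall c. forall b. forall d. forall f. forall a. (~Q(h) & P(c,b) & Q(c) | ~S(d) | ~Q(f) | ~S(a))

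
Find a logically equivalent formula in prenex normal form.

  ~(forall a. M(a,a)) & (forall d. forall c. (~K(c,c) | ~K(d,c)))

exists a. forall d. forall c. (~M(a,a) & (~K(c,c) | ~K(d,c)))

Push ¬ through the quantifiers and connectives to reach negation normal form:
  (exists a. ~M(a,a)) & (forall d. forall c. (~K(c,c) | ~K(d,c)))
Pull the quantifiers to the front (each side's bound variable is not free in the other side):
  exists a. forall d. forall c. (~M(a,a) & (~K(c,c) | ~K(d,c)))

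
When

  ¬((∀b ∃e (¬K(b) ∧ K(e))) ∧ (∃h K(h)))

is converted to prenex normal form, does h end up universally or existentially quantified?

universal

Move each ¬ inward, flipping quantifiers it crosses:
  (∃b ∀e (K(b) ∨ ¬K(e))) ∨ (∀h ¬K(h))
All bound variables are already distinct, so no renaming is needed.
Finally move all quantifiers to the prefix:
  ∃b ∀e ∀h (K(b) ∨ ¬K(e) ∨ ¬K(h))
The quantifier ∃h sits under an odd number of negations, so it flips to ∀h.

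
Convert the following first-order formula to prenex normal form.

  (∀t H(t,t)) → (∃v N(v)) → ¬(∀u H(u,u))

Eliminate → and ↔ using ¬ and ∨.
  ¬(∀t H(t,t)) ∨ ¬(∃v N(v)) ∨ ¬(∀u H(u,u))
Drive negations inward (¬∀x A ≡ ∃x ¬A, ¬∃x A ≡ ∀x ¬A, De Morgan for ∧/∨):
  (∃t ¬H(t,t)) ∨ (∀v ¬N(v)) ∨ (∃u ¬H(u,u))
Finally move all quantifiers to the prefix:
  ∃t ∀v ∃u (¬H(t,t) ∨ ¬N(v) ∨ ¬H(u,u))

∃t ∀v ∃u (¬H(t,t) ∨ ¬N(v) ∨ ¬H(u,u))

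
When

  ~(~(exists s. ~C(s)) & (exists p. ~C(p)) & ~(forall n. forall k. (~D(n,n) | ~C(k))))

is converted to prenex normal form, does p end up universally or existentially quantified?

universal

Push ¬ through the quantifiers and connectives to reach negation normal form:
  (exists s. ~C(s)) | (forall p. C(p)) | (forall n. forall k. (~D(n,n) | ~C(k)))
Pull the quantifiers to the front (each side's bound variable is not free in the other side):
  exists s. forall p. forall n. forall k. (~C(s) | C(p) | ~D(n,n) | ~C(k))
The quantifier exists p sits under an odd number of negations, so it flips to forall p.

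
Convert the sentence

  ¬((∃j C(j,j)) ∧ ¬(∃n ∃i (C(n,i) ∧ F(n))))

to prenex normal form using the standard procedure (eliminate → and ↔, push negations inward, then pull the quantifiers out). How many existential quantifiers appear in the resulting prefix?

2

Push ¬ through the quantifiers and connectives to reach negation normal form:
  (∀j ¬C(j,j)) ∨ (∃n ∃i (C(n,i) ∧ F(n)))
All bound variables are already distinct, so no renaming is needed.
Pull the quantifiers to the front (each side's bound variable is not free in the other side):
  ∀j ∃n ∃i (¬C(j,j) ∨ C(n,i) ∧ F(n))
The prefix is ∀j ∃n ∃i: 1 universal, 2 existential.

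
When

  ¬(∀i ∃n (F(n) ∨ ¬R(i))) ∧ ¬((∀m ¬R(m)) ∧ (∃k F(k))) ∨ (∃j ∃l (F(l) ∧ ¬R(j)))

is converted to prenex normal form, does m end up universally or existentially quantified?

Move each ¬ inward, flipping quantifiers it crosses:
  (∃i ∀n (¬F(n) ∧ R(i))) ∧ ((∃m R(m)) ∨ (∀k ¬F(k))) ∨ (∃j ∃l (F(l) ∧ ¬R(j)))
All bound variables are already distinct, so no renaming is needed.
Extract every quantifier outward, since the variables are now distinct and don't occur free across branches:
  ∃i ∀n ∃m ∀k ∃j ∃l (¬F(n) ∧ R(i) ∧ (R(m) ∨ ¬F(k)) ∨ F(l) ∧ ¬R(j))
The quantifier ∀m sits under an odd number of negations, so it flips to ∃m.

existential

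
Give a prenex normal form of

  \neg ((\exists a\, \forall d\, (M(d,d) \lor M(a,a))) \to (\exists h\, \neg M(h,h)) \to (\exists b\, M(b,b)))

\exists a\, \forall d\, \exists h\, \forall b\, ((M(d,d) \lor M(a,a)) \land \neg M(h,h) \land \neg M(b,b))

Rewrite implications/biconditionals: A → B as ¬A ∨ B.
  \neg (\neg (\exists a\, \forall d\, (M(d,d) \lor M(a,a))) \lor \neg (\exists h\, \neg M(h,h)) \lor (\exists b\, M(b,b)))
Drive negations inward (¬∀x A ≡ ∃x ¬A, ¬∃x A ≡ ∀x ¬A, De Morgan for ∧/∨):
  (\exists a\, \forall d\, (M(d,d) \lor M(a,a))) \land (\exists h\, \neg M(h,h)) \land (\forall b\, \neg M(b,b))
All bound variables are already distinct, so no renaming is needed.
Finally move all quantifiers to the prefix:
  \exists a\, \forall d\, \exists h\, \forall b\, ((M(d,d) \lor M(a,a)) \land \neg M(h,h) \land \neg M(b,b))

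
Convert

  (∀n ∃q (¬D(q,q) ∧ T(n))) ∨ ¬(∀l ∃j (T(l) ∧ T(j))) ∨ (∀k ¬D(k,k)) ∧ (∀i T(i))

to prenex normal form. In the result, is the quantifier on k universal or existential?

Push ¬ through the quantifiers and connectives to reach negation normal form:
  (∀n ∃q (¬D(q,q) ∧ T(n))) ∨ (∃l ∀j (¬T(l) ∨ ¬T(j))) ∨ (∀k ¬D(k,k)) ∧ (∀i T(i))
All bound variables are already distinct, so no renaming is needed.
Finally move all quantifiers to the prefix:
  ∀n ∃q ∃l ∀j ∀k ∀i (¬D(q,q) ∧ T(n) ∨ ¬T(l) ∨ ¬T(j) ∨ ¬D(k,k) ∧ T(i))
The quantifier ∀k sits under an even number of negations, so it remains universal.

universal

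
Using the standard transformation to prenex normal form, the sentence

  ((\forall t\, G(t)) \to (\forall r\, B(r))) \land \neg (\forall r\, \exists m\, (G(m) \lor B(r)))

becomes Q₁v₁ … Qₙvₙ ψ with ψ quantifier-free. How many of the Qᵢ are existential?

Rewrite implications/biconditionals: A → B as ¬A ∨ B.
  (\neg (\forall t\, G(t)) \lor (\forall r\, B(r))) \land \neg (\forall r\, \exists m\, (G(m) \lor B(r)))
Drive negations inward (¬∀x A ≡ ∃x ¬A, ¬∃x A ≡ ∀x ¬A, De Morgan for ∧/∨):
  ((\exists t\, \neg G(t)) \lor (\forall r\, B(r))) \land (\exists r\, \forall m\, (\neg G(m) \land \neg B(r)))
Standardize variables apart so no two quantifiers bind the same name: r↦z1.
  ((\exists t\, \neg G(t)) \lor (\forall r\, B(r))) \land (\exists z1\, \forall m\, (\neg G(m) \land \neg B(z1)))
Pull the quantifiers to the front (each side's bound variable is not free in the other side):
  \exists t\, \forall r\, \exists z1\, \forall m\, ((\neg G(t) \lor B(r)) \land \neg G(m) \land \neg B(z1))
The prefix is \exists t \forall r \exists z1 \forall m: 2 universal, 2 existential.

2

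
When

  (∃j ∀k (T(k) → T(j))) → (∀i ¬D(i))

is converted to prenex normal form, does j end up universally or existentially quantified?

universal

Eliminate → and ↔ using ¬ and ∨.
  ¬(∃j ∀k (¬T(k) ∨ T(j))) ∨ (∀i ¬D(i))
Drive negations inward (¬∀x A ≡ ∃x ¬A, ¬∃x A ≡ ∀x ¬A, De Morgan for ∧/∨):
  (∀j ∃k (T(k) ∧ ¬T(j))) ∨ (∀i ¬D(i))
Extract every quantifier outward, since the variables are now distinct and don't occur free across branches:
  ∀j ∃k ∀i (T(k) ∧ ¬T(j) ∨ ¬D(i))
The quantifier ∃j sits under an odd number of negations (counting the antecedent side of each →), so it flips to ∀j.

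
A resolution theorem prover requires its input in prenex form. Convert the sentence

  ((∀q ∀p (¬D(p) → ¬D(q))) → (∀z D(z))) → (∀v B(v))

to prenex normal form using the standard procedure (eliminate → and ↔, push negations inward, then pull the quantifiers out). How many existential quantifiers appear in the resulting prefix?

Eliminate → and ↔ using ¬ and ∨.
  ¬(¬(∀q ∀p (¬¬D(p) ∨ ¬D(q))) ∨ (∀z D(z))) ∨ (∀v B(v))
Push ¬ through the quantifiers and connectives to reach negation normal form:
  (∀q ∀p (D(p) ∨ ¬D(q))) ∧ (∃z ¬D(z)) ∨ (∀v B(v))
All bound variables are already distinct, so no renaming is needed.
Extract every quantifier outward, since the variables are now distinct and don't occur free across branches:
  ∀q ∀p ∃z ∀v ((D(p) ∨ ¬D(q)) ∧ ¬D(z) ∨ B(v))
The prefix is ∀q ∀p ∃z ∀v: 3 universal, 1 existential.

1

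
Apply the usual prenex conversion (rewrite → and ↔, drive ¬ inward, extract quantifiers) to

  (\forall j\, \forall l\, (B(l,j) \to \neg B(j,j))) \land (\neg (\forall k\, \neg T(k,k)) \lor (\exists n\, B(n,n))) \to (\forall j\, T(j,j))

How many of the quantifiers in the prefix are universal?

3

Rewrite implications/biconditionals: A → B as ¬A ∨ B.
  \neg ((\forall j\, \forall l\, (\neg B(l,j) \lor \neg B(j,j))) \land (\neg (\forall k\, \neg T(k,k)) \lor (\exists n\, B(n,n)))) \lor (\forall j\, T(j,j))
Push ¬ through the quantifiers and connectives to reach negation normal form:
  (\exists j\, \exists l\, (B(l,j) \land B(j,j))) \lor (\forall k\, \neg T(k,k)) \land (\forall n\, \neg B(n,n)) \lor (\forall j\, T(j,j))
Standardize variables apart so no two quantifiers bind the same name: j↦u1.
  (\exists j\, \exists l\, (B(l,j) \land B(j,j))) \lor (\forall k\, \neg T(k,k)) \land (\forall n\, \neg B(n,n)) \lor (\forall u1\, T(u1,u1))
Finally move all quantifiers to the prefix:
  \exists j\, \exists l\, \forall k\, \forall n\, \forall u1\, (B(l,j) \land B(j,j) \lor \neg T(k,k) \land \neg B(n,n) \lor T(u1,u1))
The prefix is \exists j \exists l \forall k \forall n \forall u1: 3 universal, 2 existential.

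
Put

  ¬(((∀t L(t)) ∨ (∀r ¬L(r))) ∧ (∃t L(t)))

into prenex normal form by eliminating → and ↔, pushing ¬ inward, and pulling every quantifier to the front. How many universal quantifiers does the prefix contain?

Push ¬ through the quantifiers and connectives to reach negation normal form:
  (∃t ¬L(t)) ∧ (∃r L(r)) ∨ (∀t ¬L(t))
Give each quantifier a distinct variable: t↦u1.
  (∃t ¬L(t)) ∧ (∃r L(r)) ∨ (∀u1 ¬L(u1))
Extract every quantifier outward, since the variables are now distinct and don't occur free across branches:
  ∃t ∃r ∀u1 (¬L(t) ∧ L(r) ∨ ¬L(u1))
The prefix is ∃t ∃r ∀u1: 1 universal, 2 existential.

1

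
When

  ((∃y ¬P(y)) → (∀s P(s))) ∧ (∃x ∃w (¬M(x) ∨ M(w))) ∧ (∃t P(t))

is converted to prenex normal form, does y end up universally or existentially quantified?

universal

First replace A → B with ¬A ∨ B.
  (¬(∃y ¬P(y)) ∨ (∀s P(s))) ∧ (∃x ∃w (¬M(x) ∨ M(w))) ∧ (∃t P(t))
Push ¬ through the quantifiers and connectives to reach negation normal form:
  ((∀y P(y)) ∨ (∀s P(s))) ∧ (∃x ∃w (¬M(x) ∨ M(w))) ∧ (∃t P(t))
Pull the quantifiers to the front (each side's bound variable is not free in the other side):
  ∀y ∀s ∃x ∃w ∃t ((P(y) ∨ P(s)) ∧ (¬M(x) ∨ M(w)) ∧ P(t))
The quantifier ∃y sits under an odd number of negations (counting the antecedent side of each →), so it flips to ∀y.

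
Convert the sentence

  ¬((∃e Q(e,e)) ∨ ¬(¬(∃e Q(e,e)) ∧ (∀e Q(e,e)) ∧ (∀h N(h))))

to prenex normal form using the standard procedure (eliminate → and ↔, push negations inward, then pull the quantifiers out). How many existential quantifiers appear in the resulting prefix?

0

Push ¬ through the quantifiers and connectives to reach negation normal form:
  (∀e ¬Q(e,e)) ∧ (∀e ¬Q(e,e)) ∧ (∀e Q(e,e)) ∧ (∀h N(h))
Give each quantifier a distinct variable: e↦v, e↦y1.
  (∀e ¬Q(e,e)) ∧ (∀v ¬Q(v,v)) ∧ (∀y1 Q(y1,y1)) ∧ (∀h N(h))
Pull the quantifiers to the front (each side's bound variable is not free in the other side):
  ∀e ∀v ∀y1 ∀h (¬Q(e,e) ∧ ¬Q(v,v) ∧ Q(y1,y1) ∧ N(h))
The prefix is ∀e ∀v ∀y1 ∀h: 4 universal, 0 existential.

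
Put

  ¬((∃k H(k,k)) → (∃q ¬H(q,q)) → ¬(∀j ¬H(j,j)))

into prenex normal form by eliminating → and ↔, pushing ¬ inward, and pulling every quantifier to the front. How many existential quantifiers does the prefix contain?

Rewrite implications/biconditionals: A → B as ¬A ∨ B.
  ¬(¬(∃k H(k,k)) ∨ ¬(∃q ¬H(q,q)) ∨ ¬(∀j ¬H(j,j)))
Drive negations inward (¬∀x A ≡ ∃x ¬A, ¬∃x A ≡ ∀x ¬A, De Morgan for ∧/∨):
  (∃k H(k,k)) ∧ (∃q ¬H(q,q)) ∧ (∀j ¬H(j,j))
Finally move all quantifiers to the prefix:
  ∃k ∃q ∀j (H(k,k) ∧ ¬H(q,q) ∧ ¬H(j,j))
The prefix is ∃k ∃q ∀j: 1 universal, 2 existential.

2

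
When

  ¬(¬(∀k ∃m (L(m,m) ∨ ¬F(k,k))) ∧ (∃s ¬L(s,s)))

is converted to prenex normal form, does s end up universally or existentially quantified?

Drive negations inward (¬∀x A ≡ ∃x ¬A, ¬∃x A ≡ ∀x ¬A, De Morgan for ∧/∨):
  (∀k ∃m (L(m,m) ∨ ¬F(k,k))) ∨ (∀s L(s,s))
Pull the quantifiers to the front (each side's bound variable is not free in the other side):
  ∀k ∃m ∀s (L(m,m) ∨ ¬F(k,k) ∨ L(s,s))
The quantifier ∃s sits under an odd number of negations, so it flips to ∀s.

universal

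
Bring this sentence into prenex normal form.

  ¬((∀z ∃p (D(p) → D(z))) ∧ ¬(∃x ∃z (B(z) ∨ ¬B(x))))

∃z ∀p ∃x ∃u (D(p) ∧ ¬D(z) ∨ B(u) ∨ ¬B(x))

Eliminate → and ↔ using ¬ and ∨.
  ¬((∀z ∃p (¬D(p) ∨ D(z))) ∧ ¬(∃x ∃z (B(z) ∨ ¬B(x))))
Push ¬ through the quantifiers and connectives to reach negation normal form:
  (∃z ∀p (D(p) ∧ ¬D(z))) ∨ (∃x ∃z (B(z) ∨ ¬B(x)))
Rename bound variables to avoid capture: z↦u.
  (∃z ∀p (D(p) ∧ ¬D(z))) ∨ (∃x ∃u (B(u) ∨ ¬B(x)))
Extract every quantifier outward, since the variables are now distinct and don't occur free across branches:
  ∃z ∀p ∃x ∃u (D(p) ∧ ¬D(z) ∨ B(u) ∨ ¬B(x))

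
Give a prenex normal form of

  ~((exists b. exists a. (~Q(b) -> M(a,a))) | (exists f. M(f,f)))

Rewrite implications/biconditionals: A → B as ¬A ∨ B.
  ~((exists b. exists a. (~~Q(b) | M(a,a))) | (exists f. M(f,f)))
Push ¬ through the quantifiers and connectives to reach negation normal form:
  (forall b. forall a. (~Q(b) & ~M(a,a))) & (forall f. ~M(f,f))
All bound variables are already distinct, so no renaming is needed.
Pull the quantifiers to the front (each side's bound variable is not free in the other side):
  forall b. forall a. forall f. (~Q(b) & ~M(a,a) & ~M(f,f))

forall b. forall a. forall f. (~Q(b) & ~M(a,a) & ~M(f,f))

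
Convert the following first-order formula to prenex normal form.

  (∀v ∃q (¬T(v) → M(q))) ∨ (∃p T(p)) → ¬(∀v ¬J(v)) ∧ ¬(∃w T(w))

∃v ∀q ∀p ∃a ∀w (¬T(v) ∧ ¬M(q) ∧ ¬T(p) ∨ J(a) ∧ ¬T(w))

Eliminate → and ↔ using ¬ and ∨.
  ¬((∀v ∃q (¬¬T(v) ∨ M(q))) ∨ (∃p T(p))) ∨ ¬(∀v ¬J(v)) ∧ ¬(∃w T(w))
Drive negations inward (¬∀x A ≡ ∃x ¬A, ¬∃x A ≡ ∀x ¬A, De Morgan for ∧/∨):
  (∃v ∀q (¬T(v) ∧ ¬M(q))) ∧ (∀p ¬T(p)) ∨ (∃v J(v)) ∧ (∀w ¬T(w))
Give each quantifier a distinct variable: v↦a.
  (∃v ∀q (¬T(v) ∧ ¬M(q))) ∧ (∀p ¬T(p)) ∨ (∃a J(a)) ∧ (∀w ¬T(w))
Extract every quantifier outward, since the variables are now distinct and don't occur free across branches:
  ∃v ∀q ∀p ∃a ∀w (¬T(v) ∧ ¬M(q) ∧ ¬T(p) ∨ J(a) ∧ ¬T(w))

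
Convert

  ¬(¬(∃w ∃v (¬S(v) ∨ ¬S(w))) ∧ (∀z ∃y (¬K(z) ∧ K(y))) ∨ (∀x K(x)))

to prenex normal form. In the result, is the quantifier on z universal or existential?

Move each ¬ inward, flipping quantifiers it crosses:
  ((∃w ∃v (¬S(v) ∨ ¬S(w))) ∨ (∃z ∀y (K(z) ∨ ¬K(y)))) ∧ (∃x ¬K(x))
All bound variables are already distinct, so no renaming is needed.
Pull the quantifiers to the front (each side's bound variable is not free in the other side):
  ∃w ∃v ∃z ∀y ∃x ((¬S(v) ∨ ¬S(w) ∨ K(z) ∨ ¬K(y)) ∧ ¬K(x))
The quantifier ∀z sits under an odd number of negations, so it flips to ∃z.

existential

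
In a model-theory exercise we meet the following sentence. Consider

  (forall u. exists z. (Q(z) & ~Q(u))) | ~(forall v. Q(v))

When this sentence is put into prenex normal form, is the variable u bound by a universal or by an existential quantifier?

universal

Move each ¬ inward, flipping quantifiers it crosses:
  (forall u. exists z. (Q(z) & ~Q(u))) | (exists v. ~Q(v))
All bound variables are already distinct, so no renaming is needed.
Extract every quantifier outward, since the variables are now distinct and don't occur free across branches:
  forall u. exists z. exists v. (Q(z) & ~Q(u) | ~Q(v))
The quantifier forall u sits under an even number of negations, so it remains universal.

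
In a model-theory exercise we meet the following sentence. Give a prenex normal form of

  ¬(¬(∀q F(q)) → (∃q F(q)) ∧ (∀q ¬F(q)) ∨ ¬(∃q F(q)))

Eliminate → and ↔ using ¬ and ∨.
  ¬(¬¬(∀q F(q)) ∨ (∃q F(q)) ∧ (∀q ¬F(q)) ∨ ¬(∃q F(q)))
Push ¬ through the quantifiers and connectives to reach negation normal form:
  (∃q ¬F(q)) ∧ ((∀q ¬F(q)) ∨ (∃q F(q))) ∧ (∃q F(q))
Rename bound variables to avoid capture: q↦a, q↦r, q↦s.
  (∃q ¬F(q)) ∧ ((∀a ¬F(a)) ∨ (∃r F(r))) ∧ (∃s F(s))
Finally move all quantifiers to the prefix:
  ∃q ∀a ∃r ∃s (¬F(q) ∧ (¬F(a) ∨ F(r)) ∧ F(s))

∃q ∀a ∃r ∃s (¬F(q) ∧ (¬F(a) ∨ F(r)) ∧ F(s))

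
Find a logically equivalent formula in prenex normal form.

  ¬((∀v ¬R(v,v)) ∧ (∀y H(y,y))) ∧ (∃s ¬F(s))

∃v ∃y ∃s ((R(v,v) ∨ ¬H(y,y)) ∧ ¬F(s))

Push ¬ through the quantifiers and connectives to reach negation normal form:
  ((∃v R(v,v)) ∨ (∃y ¬H(y,y))) ∧ (∃s ¬F(s))
Finally move all quantifiers to the prefix:
  ∃v ∃y ∃s ((R(v,v) ∨ ¬H(y,y)) ∧ ¬F(s))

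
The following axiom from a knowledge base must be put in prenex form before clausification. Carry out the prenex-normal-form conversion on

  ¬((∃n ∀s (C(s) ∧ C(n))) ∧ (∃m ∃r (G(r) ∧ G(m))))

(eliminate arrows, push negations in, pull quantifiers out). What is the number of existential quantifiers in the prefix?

1

Move each ¬ inward, flipping quantifiers it crosses:
  (∀n ∃s (¬C(s) ∨ ¬C(n))) ∨ (∀m ∀r (¬G(r) ∨ ¬G(m)))
All bound variables are already distinct, so no renaming is needed.
Extract every quantifier outward, since the variables are now distinct and don't occur free across branches:
  ∀n ∃s ∀m ∀r (¬C(s) ∨ ¬C(n) ∨ ¬G(r) ∨ ¬G(m))
The prefix is ∀n ∃s ∀m ∀r: 3 universal, 1 existential.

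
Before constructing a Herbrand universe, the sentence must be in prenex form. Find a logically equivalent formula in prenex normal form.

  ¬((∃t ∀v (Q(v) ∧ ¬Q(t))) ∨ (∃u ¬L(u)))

∀t ∃v ∀u ((¬Q(v) ∨ Q(t)) ∧ L(u))

Move each ¬ inward, flipping quantifiers it crosses:
  (∀t ∃v (¬Q(v) ∨ Q(t))) ∧ (∀u L(u))
Extract every quantifier outward, since the variables are now distinct and don't occur free across branches:
  ∀t ∃v ∀u ((¬Q(v) ∨ Q(t)) ∧ L(u))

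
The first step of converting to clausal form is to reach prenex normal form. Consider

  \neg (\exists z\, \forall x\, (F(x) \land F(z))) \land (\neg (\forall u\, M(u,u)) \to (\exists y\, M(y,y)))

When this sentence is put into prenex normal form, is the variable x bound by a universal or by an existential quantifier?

Eliminate → and ↔ using ¬ and ∨.
  \neg (\exists z\, \forall x\, (F(x) \land F(z))) \land (\neg \neg (\forall u\, M(u,u)) \lor (\exists y\, M(y,y)))
Push ¬ through the quantifiers and connectives to reach negation normal form:
  (\forall z\, \exists x\, (\neg F(x) \lor \neg F(z))) \land ((\forall u\, M(u,u)) \lor (\exists y\, M(y,y)))
Extract every quantifier outward, since the variables are now distinct and don't occur free across branches:
  \forall z\, \exists x\, \forall u\, \exists y\, ((\neg F(x) \lor \neg F(z)) \land (M(u,u) \lor M(y,y)))
The quantifier \forall x sits under an odd number of negations (counting the antecedent side of each →), so it flips to \exists x.

existential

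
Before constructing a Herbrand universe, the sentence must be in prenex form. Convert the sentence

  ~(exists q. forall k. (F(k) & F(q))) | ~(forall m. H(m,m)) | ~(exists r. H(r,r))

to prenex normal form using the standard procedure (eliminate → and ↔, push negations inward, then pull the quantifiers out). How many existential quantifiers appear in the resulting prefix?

2

Push ¬ through the quantifiers and connectives to reach negation normal form:
  (forall q. exists k. (~F(k) | ~F(q))) | (exists m. ~H(m,m)) | (forall r. ~H(r,r))
Extract every quantifier outward, since the variables are now distinct and don't occur free across branches:
  forall q. exists k. exists m. forall r. (~F(k) | ~F(q) | ~H(m,m) | ~H(r,r))
The prefix is forall q exists k exists m forall r: 2 universal, 2 existential.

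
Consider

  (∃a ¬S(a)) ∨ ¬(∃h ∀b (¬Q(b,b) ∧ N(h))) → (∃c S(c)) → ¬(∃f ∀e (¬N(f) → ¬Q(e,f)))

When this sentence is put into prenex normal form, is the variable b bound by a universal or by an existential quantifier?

Rewrite implications/biconditionals: A → B as ¬A ∨ B.
  ¬((∃a ¬S(a)) ∨ ¬(∃h ∀b (¬Q(b,b) ∧ N(h)))) ∨ ¬(∃c S(c)) ∨ ¬(∃f ∀e (¬¬N(f) ∨ ¬Q(e,f)))
Push ¬ through the quantifiers and connectives to reach negation normal form:
  (∀a S(a)) ∧ (∃h ∀b (¬Q(b,b) ∧ N(h))) ∨ (∀c ¬S(c)) ∨ (∀f ∃e (¬N(f) ∧ Q(e,f)))
Extract every quantifier outward, since the variables are now distinct and don't occur free across branches:
  ∀a ∃h ∀b ∀c ∀f ∃e (S(a) ∧ ¬Q(b,b) ∧ N(h) ∨ ¬S(c) ∨ ¬N(f) ∧ Q(e,f))
The quantifier ∀b sits under an even number of negations (counting the antecedent side of each →), so it remains universal.

universal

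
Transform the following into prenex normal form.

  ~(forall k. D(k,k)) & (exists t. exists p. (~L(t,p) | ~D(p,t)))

Push ¬ through the quantifiers and connectives to reach negation normal form:
  (exists k. ~D(k,k)) & (exists t. exists p. (~L(t,p) | ~D(p,t)))
All bound variables are already distinct, so no renaming is needed.
Extract every quantifier outward, since the variables are now distinct and don't occur free across branches:
  exists k. exists t. exists p. (~D(k,k) & (~L(t,p) | ~D(p,t)))

exists k. exists t. exists p. (~D(k,k) & (~L(t,p) | ~D(p,t)))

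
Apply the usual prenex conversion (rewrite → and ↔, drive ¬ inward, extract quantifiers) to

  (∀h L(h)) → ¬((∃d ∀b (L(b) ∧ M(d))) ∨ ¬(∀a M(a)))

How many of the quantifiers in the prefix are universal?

2

Eliminate → and ↔ using ¬ and ∨.
  ¬(∀h L(h)) ∨ ¬((∃d ∀b (L(b) ∧ M(d))) ∨ ¬(∀a M(a)))
Move each ¬ inward, flipping quantifiers it crosses:
  (∃h ¬L(h)) ∨ (∀d ∃b (¬L(b) ∨ ¬M(d))) ∧ (∀a M(a))
All bound variables are already distinct, so no renaming is needed.
Pull the quantifiers to the front (each side's bound variable is not free in the other side):
  ∃h ∀d ∃b ∀a (¬L(h) ∨ (¬L(b) ∨ ¬M(d)) ∧ M(a))
The prefix is ∃h ∀d ∃b ∀a: 2 universal, 2 existential.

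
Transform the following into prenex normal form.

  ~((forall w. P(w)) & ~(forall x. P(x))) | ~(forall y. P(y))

exists w. forall x. exists y. (~P(w) | P(x) | ~P(y))

Drive negations inward (¬∀x A ≡ ∃x ¬A, ¬∃x A ≡ ∀x ¬A, De Morgan for ∧/∨):
  (exists w. ~P(w)) | (forall x. P(x)) | (exists y. ~P(y))
Extract every quantifier outward, since the variables are now distinct and don't occur free across branches:
  exists w. forall x. exists y. (~P(w) | P(x) | ~P(y))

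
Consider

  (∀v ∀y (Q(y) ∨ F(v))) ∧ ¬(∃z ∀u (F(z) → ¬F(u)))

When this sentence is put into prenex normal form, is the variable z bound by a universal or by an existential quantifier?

universal

Eliminate → and ↔ using ¬ and ∨.
  (∀v ∀y (Q(y) ∨ F(v))) ∧ ¬(∃z ∀u (¬F(z) ∨ ¬F(u)))
Push ¬ through the quantifiers and connectives to reach negation normal form:
  (∀v ∀y (Q(y) ∨ F(v))) ∧ (∀z ∃u (F(z) ∧ F(u)))
All bound variables are already distinct, so no renaming is needed.
Pull the quantifiers to the front (each side's bound variable is not free in the other side):
  ∀v ∀y ∀z ∃u ((Q(y) ∨ F(v)) ∧ F(z) ∧ F(u))
The quantifier ∃z sits under an odd number of negations (counting the antecedent side of each →), so it flips to ∀z.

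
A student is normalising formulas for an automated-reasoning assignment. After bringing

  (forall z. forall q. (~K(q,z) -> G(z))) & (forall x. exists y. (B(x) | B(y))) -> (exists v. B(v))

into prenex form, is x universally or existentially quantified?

existential

First replace A → B with ¬A ∨ B.
  ~((forall z. forall q. (~~K(q,z) | G(z))) & (forall x. exists y. (B(x) | B(y)))) | (exists v. B(v))
Move each ¬ inward, flipping quantifiers it crosses:
  (exists z. exists q. (~K(q,z) & ~G(z))) | (exists x. forall y. (~B(x) & ~B(y))) | (exists v. B(v))
Extract every quantifier outward, since the variables are now distinct and don't occur free across branches:
  exists z. exists q. exists x. forall y. exists v. (~K(q,z) & ~G(z) | ~B(x) & ~B(y) | B(v))
The quantifier forall x sits under an odd number of negations (counting the antecedent side of each →), so it flips to exists x.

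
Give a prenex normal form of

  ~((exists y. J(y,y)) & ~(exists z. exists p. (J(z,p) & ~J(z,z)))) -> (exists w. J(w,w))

exists y. forall z. forall p. exists w. (J(y,y) & (~J(z,p) | J(z,z)) | J(w,w))

Eliminate → and ↔ using ¬ and ∨.
  ~~((exists y. J(y,y)) & ~(exists z. exists p. (J(z,p) & ~J(z,z)))) | (exists w. J(w,w))
Drive negations inward (¬∀x A ≡ ∃x ¬A, ¬∃x A ≡ ∀x ¬A, De Morgan for ∧/∨):
  (exists y. J(y,y)) & (forall z. forall p. (~J(z,p) | J(z,z))) | (exists w. J(w,w))
All bound variables are already distinct, so no renaming is needed.
Extract every quantifier outward, since the variables are now distinct and don't occur free across branches:
  exists y. forall z. forall p. exists w. (J(y,y) & (~J(z,p) | J(z,z)) | J(w,w))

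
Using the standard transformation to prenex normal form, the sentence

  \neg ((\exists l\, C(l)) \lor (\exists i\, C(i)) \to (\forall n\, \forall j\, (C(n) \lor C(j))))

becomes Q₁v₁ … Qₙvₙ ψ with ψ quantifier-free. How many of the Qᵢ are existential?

Eliminate → and ↔ using ¬ and ∨.
  \neg (\neg ((\exists l\, C(l)) \lor (\exists i\, C(i))) \lor (\forall n\, \forall j\, (C(n) \lor C(j))))
Move each ¬ inward, flipping quantifiers it crosses:
  ((\exists l\, C(l)) \lor (\exists i\, C(i))) \land (\exists n\, \exists j\, (\neg C(n) \land \neg C(j)))
Extract every quantifier outward, since the variables are now distinct and don't occur free across branches:
  \exists l\, \exists i\, \exists n\, \exists j\, ((C(l) \lor C(i)) \land \neg C(n) \land \neg C(j))
The prefix is \exists l \exists i \exists n \exists j: 0 universal, 4 existential.

4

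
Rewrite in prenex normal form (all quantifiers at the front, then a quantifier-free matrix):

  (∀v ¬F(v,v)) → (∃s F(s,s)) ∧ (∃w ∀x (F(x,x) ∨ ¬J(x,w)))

First replace A → B with ¬A ∨ B.
  ¬(∀v ¬F(v,v)) ∨ (∃s F(s,s)) ∧ (∃w ∀x (F(x,x) ∨ ¬J(x,w)))
Drive negations inward (¬∀x A ≡ ∃x ¬A, ¬∃x A ≡ ∀x ¬A, De Morgan for ∧/∨):
  (∃v F(v,v)) ∨ (∃s F(s,s)) ∧ (∃w ∀x (F(x,x) ∨ ¬J(x,w)))
Finally move all quantifiers to the prefix:
  ∃v ∃s ∃w ∀x (F(v,v) ∨ F(s,s) ∧ (F(x,x) ∨ ¬J(x,w)))

∃v ∃s ∃w ∀x (F(v,v) ∨ F(s,s) ∧ (F(x,x) ∨ ¬J(x,w)))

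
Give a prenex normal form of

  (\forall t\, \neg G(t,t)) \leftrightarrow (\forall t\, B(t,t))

\exists t\, \forall p\, \exists y1\, \forall c\, ((G(t,t) \lor B(p,p)) \land (\neg B(y1,y1) \lor \neg G(c,c)))

First replace A → B with ¬A ∨ B; A ↔ B as (¬A ∨ B) ∧ (¬B ∨ A).
  (\neg (\forall t\, \neg G(t,t)) \lor (\forall t\, B(t,t))) \land (\neg (\forall t\, B(t,t)) \lor (\forall t\, \neg G(t,t)))
Drive negations inward (¬∀x A ≡ ∃x ¬A, ¬∃x A ≡ ∀x ¬A, De Morgan for ∧/∨):
  ((\exists t\, G(t,t)) \lor (\forall t\, B(t,t))) \land ((\exists t\, \neg B(t,t)) \lor (\forall t\, \neg G(t,t)))
Give each quantifier a distinct variable: t↦p, t↦y1, t↦c.
  ((\exists t\, G(t,t)) \lor (\forall p\, B(p,p))) \land ((\exists y1\, \neg B(y1,y1)) \lor (\forall c\, \neg G(c,c)))
Extract every quantifier outward, since the variables are now distinct and don't occur free across branches:
  \exists t\, \forall p\, \exists y1\, \forall c\, ((G(t,t) \lor B(p,p)) \land (\neg B(y1,y1) \lor \neg G(c,c)))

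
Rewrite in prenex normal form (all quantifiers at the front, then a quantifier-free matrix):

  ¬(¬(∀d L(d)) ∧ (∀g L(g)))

∀d ∃g (L(d) ∨ ¬L(g))

Drive negations inward (¬∀x A ≡ ∃x ¬A, ¬∃x A ≡ ∀x ¬A, De Morgan for ∧/∨):
  (∀d L(d)) ∨ (∃g ¬L(g))
Extract every quantifier outward, since the variables are now distinct and don't occur free across branches:
  ∀d ∃g (L(d) ∨ ¬L(g))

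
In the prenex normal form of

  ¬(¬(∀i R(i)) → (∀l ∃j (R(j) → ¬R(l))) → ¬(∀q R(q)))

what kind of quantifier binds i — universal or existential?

existential

Eliminate → and ↔ using ¬ and ∨.
  ¬(¬¬(∀i R(i)) ∨ ¬(∀l ∃j (¬R(j) ∨ ¬R(l))) ∨ ¬(∀q R(q)))
Move each ¬ inward, flipping quantifiers it crosses:
  (∃i ¬R(i)) ∧ (∀l ∃j (¬R(j) ∨ ¬R(l))) ∧ (∀q R(q))
Pull the quantifiers to the front (each side's bound variable is not free in the other side):
  ∃i ∀l ∃j ∀q (¬R(i) ∧ (¬R(j) ∨ ¬R(l)) ∧ R(q))
The quantifier ∀i sits under an odd number of negations (counting the antecedent side of each →), so it flips to ∃i.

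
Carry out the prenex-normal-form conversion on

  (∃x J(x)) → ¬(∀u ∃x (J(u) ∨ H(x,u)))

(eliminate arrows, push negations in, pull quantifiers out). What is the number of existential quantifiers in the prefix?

Rewrite implications/biconditionals: A → B as ¬A ∨ B.
  ¬(∃x J(x)) ∨ ¬(∀u ∃x (J(u) ∨ H(x,u)))
Move each ¬ inward, flipping quantifiers it crosses:
  (∀x ¬J(x)) ∨ (∃u ∀x (¬J(u) ∧ ¬H(x,u)))
Rename bound variables to avoid capture: x↦t.
  (∀x ¬J(x)) ∨ (∃u ∀t (¬J(u) ∧ ¬H(t,u)))
Finally move all quantifiers to the prefix:
  ∀x ∃u ∀t (¬J(x) ∨ ¬J(u) ∧ ¬H(t,u))
The prefix is ∀x ∃u ∀t: 2 universal, 1 existential.

1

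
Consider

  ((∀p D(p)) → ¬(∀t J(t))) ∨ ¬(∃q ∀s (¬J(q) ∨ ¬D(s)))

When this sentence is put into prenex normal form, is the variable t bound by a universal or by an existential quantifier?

Eliminate → and ↔ using ¬ and ∨.
  ¬(∀p D(p)) ∨ ¬(∀t J(t)) ∨ ¬(∃q ∀s (¬J(q) ∨ ¬D(s)))
Move each ¬ inward, flipping quantifiers it crosses:
  (∃p ¬D(p)) ∨ (∃t ¬J(t)) ∨ (∀q ∃s (J(q) ∧ D(s)))
Finally move all quantifiers to the prefix:
  ∃p ∃t ∀q ∃s (¬D(p) ∨ ¬J(t) ∨ J(q) ∧ D(s))
The quantifier ∀t sits under an odd number of negations (counting the antecedent side of each →), so it flips to ∃t.

existential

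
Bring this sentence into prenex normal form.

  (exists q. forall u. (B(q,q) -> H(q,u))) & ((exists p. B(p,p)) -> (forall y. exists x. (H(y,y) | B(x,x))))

First replace A → B with ¬A ∨ B.
  (exists q. forall u. (~B(q,q) | H(q,u))) & (~(exists p. B(p,p)) | (forall y. exists x. (H(y,y) | B(x,x))))
Move each ¬ inward, flipping quantifiers it crosses:
  (exists q. forall u. (~B(q,q) | H(q,u))) & ((forall p. ~B(p,p)) | (forall y. exists x. (H(y,y) | B(x,x))))
All bound variables are already distinct, so no renaming is needed.
Extract every quantifier outward, since the variables are now distinct and don't occur free across branches:
  exists q. forall u. forall p. forall y. exists x. ((~B(q,q) | H(q,u)) & (~B(p,p) | H(y,y) | B(x,x)))

exists q. forall u. forall p. forall y. exists x. ((~B(q,q) | H(q,u)) & (~B(p,p) | H(y,y) | B(x,x)))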